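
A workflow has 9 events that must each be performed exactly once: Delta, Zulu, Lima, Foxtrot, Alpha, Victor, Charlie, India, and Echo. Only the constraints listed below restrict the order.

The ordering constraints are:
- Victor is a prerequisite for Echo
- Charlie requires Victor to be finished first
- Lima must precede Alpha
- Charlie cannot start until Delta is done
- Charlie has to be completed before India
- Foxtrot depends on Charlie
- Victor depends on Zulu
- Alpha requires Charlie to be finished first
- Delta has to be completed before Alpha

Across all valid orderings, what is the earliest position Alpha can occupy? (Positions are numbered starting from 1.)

Working backwards through the constraints from Alpha, its full set of required predecessors is Delta, Zulu, Lima, Victor, Charlie — 5 of them.
With 5 mandatory predecessors, the earliest Alpha can sit is position 5+1 = 6, and placing just those 5 first achieves it.

6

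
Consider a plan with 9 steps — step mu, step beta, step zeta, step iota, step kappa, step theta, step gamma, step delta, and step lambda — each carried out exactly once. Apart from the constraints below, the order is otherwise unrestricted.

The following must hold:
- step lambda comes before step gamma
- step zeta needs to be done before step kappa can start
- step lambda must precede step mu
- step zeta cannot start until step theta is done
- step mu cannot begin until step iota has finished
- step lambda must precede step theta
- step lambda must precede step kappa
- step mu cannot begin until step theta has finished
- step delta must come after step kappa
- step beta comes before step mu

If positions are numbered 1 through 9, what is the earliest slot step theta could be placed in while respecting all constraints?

2

The only step forced before step theta (directly or transitively) is step lambda.
So at minimum 1 step comes before step theta, putting step theta no earlier than position 2. That position is achievable by scheduling exactly that predecessor first.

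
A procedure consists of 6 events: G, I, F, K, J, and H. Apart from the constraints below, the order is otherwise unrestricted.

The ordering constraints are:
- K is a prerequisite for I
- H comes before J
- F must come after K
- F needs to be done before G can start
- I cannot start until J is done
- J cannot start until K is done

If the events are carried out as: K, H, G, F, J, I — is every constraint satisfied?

In the proposed order, G appears before F.
But one of the constraints requires F before G, so this ordering violates it.

No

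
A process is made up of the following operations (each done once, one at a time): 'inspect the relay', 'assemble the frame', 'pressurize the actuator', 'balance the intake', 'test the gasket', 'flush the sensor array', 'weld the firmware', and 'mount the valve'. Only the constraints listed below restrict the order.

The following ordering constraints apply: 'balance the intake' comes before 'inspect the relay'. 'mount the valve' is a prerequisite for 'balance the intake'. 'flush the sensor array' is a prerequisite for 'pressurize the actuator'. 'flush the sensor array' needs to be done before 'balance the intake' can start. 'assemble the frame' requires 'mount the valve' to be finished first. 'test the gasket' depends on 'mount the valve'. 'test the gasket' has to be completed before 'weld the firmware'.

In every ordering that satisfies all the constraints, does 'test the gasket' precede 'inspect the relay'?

No

'test the gasket' and 'inspect the relay' are not related by any chain of constraints.
So 'test the gasket' can come before 'inspect the relay' or after — it is not forced.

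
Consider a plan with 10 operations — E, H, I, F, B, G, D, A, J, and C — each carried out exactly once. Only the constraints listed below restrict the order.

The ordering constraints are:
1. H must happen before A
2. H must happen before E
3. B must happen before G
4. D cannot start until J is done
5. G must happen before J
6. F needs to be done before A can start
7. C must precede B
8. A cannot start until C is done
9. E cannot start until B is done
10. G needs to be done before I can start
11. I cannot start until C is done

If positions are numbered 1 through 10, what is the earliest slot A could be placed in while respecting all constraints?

4

Working backwards through the constraints from A, its full set of required predecessors is H, F, C — 3 of them.
With 3 mandatory predecessors, the earliest A can sit is position 3+1 = 4, and placing just those 3 first achieves it.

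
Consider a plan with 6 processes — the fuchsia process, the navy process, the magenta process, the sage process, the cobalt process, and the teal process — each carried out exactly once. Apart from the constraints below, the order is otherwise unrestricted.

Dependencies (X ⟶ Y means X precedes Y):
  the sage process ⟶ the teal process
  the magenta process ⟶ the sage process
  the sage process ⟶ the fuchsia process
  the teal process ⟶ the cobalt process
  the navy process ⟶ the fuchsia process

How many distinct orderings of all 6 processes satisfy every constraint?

The processes with no prerequisites are the navy process, the magenta process; any of them can be placed first.
Counting all ways to extend the partial order to a total order gives 12.

12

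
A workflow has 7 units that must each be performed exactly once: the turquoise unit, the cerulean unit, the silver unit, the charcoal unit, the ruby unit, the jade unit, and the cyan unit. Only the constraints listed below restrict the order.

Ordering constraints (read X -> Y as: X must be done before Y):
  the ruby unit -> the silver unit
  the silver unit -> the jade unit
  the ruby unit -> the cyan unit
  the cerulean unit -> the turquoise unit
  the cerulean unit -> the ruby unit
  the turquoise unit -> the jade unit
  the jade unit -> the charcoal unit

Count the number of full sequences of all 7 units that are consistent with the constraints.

The cerulean unit is the only unit with nothing required before it, so every ordering starts there.
Systematically extending each partial ordering one unit at a time and counting, there are 14 complete orderings.

14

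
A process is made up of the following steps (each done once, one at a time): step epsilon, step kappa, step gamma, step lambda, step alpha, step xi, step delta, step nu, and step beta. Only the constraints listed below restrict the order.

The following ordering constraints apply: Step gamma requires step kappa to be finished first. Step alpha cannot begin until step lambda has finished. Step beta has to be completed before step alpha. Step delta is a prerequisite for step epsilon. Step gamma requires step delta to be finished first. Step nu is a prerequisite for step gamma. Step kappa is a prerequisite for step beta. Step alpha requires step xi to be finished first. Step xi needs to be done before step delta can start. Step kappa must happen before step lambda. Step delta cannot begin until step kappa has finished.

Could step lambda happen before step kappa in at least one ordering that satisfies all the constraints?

The constraints give a chain step kappa → step lambda, which forces step kappa before step lambda.
Hence step lambda can never be scheduled before step kappa.

No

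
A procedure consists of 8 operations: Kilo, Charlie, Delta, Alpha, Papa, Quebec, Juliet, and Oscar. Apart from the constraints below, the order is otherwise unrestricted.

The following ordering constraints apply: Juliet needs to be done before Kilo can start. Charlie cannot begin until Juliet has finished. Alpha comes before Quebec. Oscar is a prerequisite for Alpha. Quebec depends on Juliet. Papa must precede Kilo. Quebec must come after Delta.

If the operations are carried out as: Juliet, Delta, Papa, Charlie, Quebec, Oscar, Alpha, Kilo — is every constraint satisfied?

Here Alpha comes after Quebec.
That contradicts the constraint that Alpha must precede Quebec.

No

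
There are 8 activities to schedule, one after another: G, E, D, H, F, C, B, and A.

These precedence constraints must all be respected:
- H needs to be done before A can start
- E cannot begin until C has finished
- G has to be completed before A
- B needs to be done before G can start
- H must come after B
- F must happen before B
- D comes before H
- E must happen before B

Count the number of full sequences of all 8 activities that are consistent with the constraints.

33

The activities with no prerequisites are D, F, C; any of them can be placed first.
Enumerating by repeatedly choosing an available activity (one whose prerequisites are all placed) gives 33 distinct complete orderings.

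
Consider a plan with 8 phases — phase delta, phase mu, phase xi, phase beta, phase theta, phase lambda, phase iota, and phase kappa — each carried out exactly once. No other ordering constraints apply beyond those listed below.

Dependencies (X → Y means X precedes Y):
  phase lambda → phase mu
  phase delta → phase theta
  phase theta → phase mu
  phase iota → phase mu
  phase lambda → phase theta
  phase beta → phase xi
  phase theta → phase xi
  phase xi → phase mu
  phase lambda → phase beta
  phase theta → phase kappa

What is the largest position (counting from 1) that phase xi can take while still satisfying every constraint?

7

Following the constraints forward from phase xi, its only required successor is phase mu.
So at least 1 phase follows phase xi, putting phase xi no later than position 7. That position is achievable by scheduling everything else first.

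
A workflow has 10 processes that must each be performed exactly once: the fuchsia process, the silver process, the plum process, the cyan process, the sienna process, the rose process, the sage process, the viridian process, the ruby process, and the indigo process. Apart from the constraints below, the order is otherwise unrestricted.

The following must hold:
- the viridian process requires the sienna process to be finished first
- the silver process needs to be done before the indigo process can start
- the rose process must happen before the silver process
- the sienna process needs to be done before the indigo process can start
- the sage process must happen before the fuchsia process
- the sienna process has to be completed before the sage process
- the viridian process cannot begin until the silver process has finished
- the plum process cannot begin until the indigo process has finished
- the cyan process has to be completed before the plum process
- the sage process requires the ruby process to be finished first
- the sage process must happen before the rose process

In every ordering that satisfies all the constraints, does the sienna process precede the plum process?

Yes

Chaining the stated constraints: the sienna process → the indigo process → the plum process.
So the sienna process must precede the plum process in any valid ordering.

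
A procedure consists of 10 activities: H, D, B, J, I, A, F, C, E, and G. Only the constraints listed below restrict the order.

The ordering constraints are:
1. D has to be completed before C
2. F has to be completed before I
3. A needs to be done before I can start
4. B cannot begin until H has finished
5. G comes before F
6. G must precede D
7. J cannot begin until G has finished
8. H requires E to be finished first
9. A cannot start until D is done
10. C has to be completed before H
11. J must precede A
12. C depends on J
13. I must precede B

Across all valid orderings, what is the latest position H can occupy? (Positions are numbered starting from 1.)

9

Following the constraints forward from H, its only required successor is B.
With 1 mandatory successor out of 10 activities total, the latest slot for H is 10−1 = 9, and it's reachable by doing all non-successors before H.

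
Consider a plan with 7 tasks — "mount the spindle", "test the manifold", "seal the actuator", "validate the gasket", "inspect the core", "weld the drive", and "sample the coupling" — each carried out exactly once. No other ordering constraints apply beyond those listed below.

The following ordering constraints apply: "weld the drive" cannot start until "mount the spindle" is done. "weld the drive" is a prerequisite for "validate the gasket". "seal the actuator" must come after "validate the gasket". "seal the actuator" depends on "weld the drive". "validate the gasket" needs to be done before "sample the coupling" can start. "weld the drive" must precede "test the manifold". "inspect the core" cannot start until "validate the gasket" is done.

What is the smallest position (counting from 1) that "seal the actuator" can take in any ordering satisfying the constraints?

The tasks that are forced before "seal the actuator", directly or transitively, are "mount the spindle", "validate the gasket", "weld the drive". That's 3 tasks.
With 3 mandatory predecessors, the earliest "seal the actuator" can sit is position 3+1 = 4, and placing just those 3 first achieves it.

4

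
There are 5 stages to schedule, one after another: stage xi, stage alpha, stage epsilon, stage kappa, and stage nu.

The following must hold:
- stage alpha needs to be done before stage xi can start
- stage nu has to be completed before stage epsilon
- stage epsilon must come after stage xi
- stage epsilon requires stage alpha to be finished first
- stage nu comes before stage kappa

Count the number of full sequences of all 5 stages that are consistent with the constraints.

9

2 stages have no prerequisites (stage alpha, stage nu), so any of them could come first.
Systematically extending each partial ordering one stage at a time and counting, there are 9 complete orderings.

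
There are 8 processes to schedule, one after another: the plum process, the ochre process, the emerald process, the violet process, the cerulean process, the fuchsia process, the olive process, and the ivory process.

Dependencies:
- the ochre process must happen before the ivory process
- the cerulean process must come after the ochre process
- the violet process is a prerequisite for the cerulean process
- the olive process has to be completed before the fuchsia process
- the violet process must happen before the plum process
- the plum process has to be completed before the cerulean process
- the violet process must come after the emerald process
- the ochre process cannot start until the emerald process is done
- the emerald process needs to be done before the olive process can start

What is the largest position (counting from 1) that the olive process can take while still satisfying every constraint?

The only process forced after the olive process (directly or by a chain) is the fuchsia process.
With 1 mandatory successor out of 8 processes total, the latest slot for the olive process is 8−1 = 7, and it's reachable by doing all non-successors before the olive process.

7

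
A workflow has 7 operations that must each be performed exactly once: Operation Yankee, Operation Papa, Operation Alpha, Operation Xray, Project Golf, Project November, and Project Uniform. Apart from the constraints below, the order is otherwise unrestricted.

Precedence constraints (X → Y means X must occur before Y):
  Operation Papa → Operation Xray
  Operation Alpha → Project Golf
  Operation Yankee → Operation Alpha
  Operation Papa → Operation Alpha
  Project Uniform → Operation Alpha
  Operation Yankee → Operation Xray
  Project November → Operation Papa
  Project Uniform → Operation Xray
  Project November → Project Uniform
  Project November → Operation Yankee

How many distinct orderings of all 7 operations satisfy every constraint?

Project November is the only operation with nothing required before it, so every ordering starts there.
Systematically extending each partial ordering one operation at a time and counting, there are 18 complete orderings.

18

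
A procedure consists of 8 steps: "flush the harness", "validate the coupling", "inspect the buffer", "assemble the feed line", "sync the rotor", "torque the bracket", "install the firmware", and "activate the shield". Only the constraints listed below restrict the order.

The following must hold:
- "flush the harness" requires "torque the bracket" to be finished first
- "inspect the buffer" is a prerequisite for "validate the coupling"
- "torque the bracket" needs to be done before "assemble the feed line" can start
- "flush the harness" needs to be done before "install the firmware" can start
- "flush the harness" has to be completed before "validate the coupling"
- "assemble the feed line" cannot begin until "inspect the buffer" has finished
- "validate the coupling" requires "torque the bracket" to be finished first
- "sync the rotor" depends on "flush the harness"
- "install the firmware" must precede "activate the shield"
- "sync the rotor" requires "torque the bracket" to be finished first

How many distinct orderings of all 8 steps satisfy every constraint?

264

The steps with no prerequisites are "inspect the buffer", "torque the bracket"; any of them can be placed first.
Counting all ways to extend the partial order to a total order gives 264.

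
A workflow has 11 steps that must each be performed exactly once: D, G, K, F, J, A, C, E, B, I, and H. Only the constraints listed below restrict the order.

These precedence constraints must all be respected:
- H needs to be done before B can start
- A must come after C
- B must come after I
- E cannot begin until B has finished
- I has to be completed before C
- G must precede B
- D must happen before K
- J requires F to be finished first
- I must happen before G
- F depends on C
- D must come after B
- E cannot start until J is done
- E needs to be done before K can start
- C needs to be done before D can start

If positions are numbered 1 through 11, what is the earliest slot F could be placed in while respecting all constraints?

3

Working backwards through the constraints from F, its full set of required predecessors is C, I — 2 of them.
With 2 mandatory predecessors, the earliest F can sit is position 2+1 = 3, and placing just those 2 first achieves it.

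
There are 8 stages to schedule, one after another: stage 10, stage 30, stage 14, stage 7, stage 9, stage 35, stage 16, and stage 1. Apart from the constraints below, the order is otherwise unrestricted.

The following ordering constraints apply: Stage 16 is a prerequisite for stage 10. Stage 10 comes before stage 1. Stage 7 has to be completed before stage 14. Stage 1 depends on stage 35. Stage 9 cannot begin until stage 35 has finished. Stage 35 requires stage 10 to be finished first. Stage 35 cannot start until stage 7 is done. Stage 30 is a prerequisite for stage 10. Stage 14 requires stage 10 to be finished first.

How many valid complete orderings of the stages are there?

64

The stages with no prerequisites are stage 30, stage 7, stage 16; any of them can be placed first.
Systematically extending each partial ordering one stage at a time and counting, there are 64 complete orderings.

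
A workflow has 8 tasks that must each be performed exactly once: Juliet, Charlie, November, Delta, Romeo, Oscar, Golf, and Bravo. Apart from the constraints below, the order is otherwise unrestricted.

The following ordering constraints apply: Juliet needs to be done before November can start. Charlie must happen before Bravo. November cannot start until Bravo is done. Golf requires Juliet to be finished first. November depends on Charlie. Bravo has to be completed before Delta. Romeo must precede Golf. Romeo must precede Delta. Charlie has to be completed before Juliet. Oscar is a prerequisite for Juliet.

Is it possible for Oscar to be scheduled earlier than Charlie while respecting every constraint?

No chain of constraints runs from Charlie to Oscar, so Charlie is not required to come first.
That means at least one valid schedule has Oscar before Charlie.

Yes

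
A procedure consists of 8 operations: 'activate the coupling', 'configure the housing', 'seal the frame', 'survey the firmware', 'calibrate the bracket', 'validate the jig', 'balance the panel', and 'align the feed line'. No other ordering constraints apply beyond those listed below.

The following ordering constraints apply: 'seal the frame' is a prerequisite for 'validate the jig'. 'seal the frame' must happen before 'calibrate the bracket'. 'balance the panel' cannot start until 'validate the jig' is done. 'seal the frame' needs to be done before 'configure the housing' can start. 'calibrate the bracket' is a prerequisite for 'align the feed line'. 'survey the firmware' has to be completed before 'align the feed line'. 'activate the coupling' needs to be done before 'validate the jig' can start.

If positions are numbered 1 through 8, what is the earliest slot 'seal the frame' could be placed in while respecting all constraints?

No constraint forces any other operation before 'seal the frame', so it can be placed first.

1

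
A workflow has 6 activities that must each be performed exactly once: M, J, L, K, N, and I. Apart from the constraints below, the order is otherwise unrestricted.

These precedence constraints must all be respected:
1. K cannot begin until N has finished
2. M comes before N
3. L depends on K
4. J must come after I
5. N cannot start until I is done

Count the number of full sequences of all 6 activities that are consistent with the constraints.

2 activities have no prerequisites (M, I), so any of them could come first.
Enumerating by repeatedly choosing an available activity (one whose prerequisites are all placed) gives 9 distinct complete orderings.

9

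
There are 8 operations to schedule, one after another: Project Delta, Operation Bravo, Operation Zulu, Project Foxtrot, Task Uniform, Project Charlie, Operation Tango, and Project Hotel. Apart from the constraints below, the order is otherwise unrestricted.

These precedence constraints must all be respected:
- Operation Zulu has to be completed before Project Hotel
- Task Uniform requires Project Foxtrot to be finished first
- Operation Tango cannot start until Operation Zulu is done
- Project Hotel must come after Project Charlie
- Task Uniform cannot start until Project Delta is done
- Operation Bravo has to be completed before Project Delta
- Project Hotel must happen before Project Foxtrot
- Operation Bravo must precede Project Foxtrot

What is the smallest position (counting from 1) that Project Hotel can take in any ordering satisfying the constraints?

Working backwards through the constraints from Project Hotel, its full set of required predecessors is Operation Zulu, Project Charlie — 2 of them.
With 2 mandatory predecessors, the earliest Project Hotel can sit is position 2+1 = 3, and placing just those 2 first achieves it.

3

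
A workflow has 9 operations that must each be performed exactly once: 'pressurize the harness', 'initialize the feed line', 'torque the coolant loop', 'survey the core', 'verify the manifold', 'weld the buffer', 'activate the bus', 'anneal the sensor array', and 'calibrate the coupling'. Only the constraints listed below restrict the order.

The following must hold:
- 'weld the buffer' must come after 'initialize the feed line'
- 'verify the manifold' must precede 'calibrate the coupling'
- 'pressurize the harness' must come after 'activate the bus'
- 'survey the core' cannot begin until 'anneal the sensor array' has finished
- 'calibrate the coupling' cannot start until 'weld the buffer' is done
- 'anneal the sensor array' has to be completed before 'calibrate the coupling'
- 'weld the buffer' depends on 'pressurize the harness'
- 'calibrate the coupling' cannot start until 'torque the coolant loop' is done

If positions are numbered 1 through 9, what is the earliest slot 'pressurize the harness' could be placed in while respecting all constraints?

2

The only operation forced before 'pressurize the harness' (directly or transitively) is 'activate the bus'.
With 1 mandatory predecessor, the earliest 'pressurize the harness' can sit is position 1+1 = 2, and placing just that one first achieves it.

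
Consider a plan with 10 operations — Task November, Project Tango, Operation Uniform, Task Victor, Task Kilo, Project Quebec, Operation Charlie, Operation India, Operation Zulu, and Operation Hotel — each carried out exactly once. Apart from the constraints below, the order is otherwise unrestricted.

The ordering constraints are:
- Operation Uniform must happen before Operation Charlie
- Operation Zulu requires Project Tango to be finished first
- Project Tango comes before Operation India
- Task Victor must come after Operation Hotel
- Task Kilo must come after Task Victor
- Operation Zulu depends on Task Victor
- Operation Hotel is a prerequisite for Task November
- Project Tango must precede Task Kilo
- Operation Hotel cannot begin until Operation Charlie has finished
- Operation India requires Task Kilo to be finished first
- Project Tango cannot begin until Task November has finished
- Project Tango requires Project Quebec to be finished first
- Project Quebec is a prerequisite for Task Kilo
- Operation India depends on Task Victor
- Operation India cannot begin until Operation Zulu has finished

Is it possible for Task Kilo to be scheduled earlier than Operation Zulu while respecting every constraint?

Yes

No chain of constraints runs from Operation Zulu to Task Kilo, so Operation Zulu is not required to come first.
So a valid ordering placing Task Kilo earlier than Operation Zulu exists.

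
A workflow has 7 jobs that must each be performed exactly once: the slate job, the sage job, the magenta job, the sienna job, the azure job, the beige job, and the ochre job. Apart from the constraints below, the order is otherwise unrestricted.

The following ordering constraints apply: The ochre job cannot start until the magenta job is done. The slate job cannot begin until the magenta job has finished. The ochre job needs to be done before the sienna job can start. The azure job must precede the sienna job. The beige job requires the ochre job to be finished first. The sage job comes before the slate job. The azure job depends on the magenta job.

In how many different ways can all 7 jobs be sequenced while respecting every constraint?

100

2 jobs have no prerequisites (the sage job, the magenta job), so any of them could come first.
Enumerating by repeatedly choosing an available job (one whose prerequisites are all placed) gives 100 distinct complete orderings.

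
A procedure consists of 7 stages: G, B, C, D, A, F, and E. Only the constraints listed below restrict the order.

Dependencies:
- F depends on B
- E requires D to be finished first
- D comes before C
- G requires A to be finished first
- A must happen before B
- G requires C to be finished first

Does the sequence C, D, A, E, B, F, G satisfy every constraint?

No

Here D comes after C.
That contradicts the constraint that D must precede C.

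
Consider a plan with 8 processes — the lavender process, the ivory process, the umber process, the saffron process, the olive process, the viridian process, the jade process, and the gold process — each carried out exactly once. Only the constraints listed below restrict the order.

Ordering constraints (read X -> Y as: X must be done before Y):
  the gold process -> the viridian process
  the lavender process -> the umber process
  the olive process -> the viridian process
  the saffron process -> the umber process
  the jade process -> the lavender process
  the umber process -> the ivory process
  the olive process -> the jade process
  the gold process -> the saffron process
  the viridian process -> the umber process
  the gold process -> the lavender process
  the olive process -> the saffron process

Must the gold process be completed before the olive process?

No

No chain of constraints connects the gold process to the olive process in either direction.
There exist valid orderings with the olive process before the gold process, so the gold process is not required to come first.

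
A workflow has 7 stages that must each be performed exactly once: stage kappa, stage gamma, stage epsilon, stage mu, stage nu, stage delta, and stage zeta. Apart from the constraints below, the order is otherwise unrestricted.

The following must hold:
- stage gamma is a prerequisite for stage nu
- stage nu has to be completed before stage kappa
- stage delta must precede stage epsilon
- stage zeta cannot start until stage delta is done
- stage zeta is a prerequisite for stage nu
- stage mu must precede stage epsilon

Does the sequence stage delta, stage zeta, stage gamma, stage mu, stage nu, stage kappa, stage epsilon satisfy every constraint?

Going through the constraints one by one, each required predecessor appears earlier in the sequence than its dependent — e.g. stage delta (position 1) is before stage epsilon (position 7), as required.

Yes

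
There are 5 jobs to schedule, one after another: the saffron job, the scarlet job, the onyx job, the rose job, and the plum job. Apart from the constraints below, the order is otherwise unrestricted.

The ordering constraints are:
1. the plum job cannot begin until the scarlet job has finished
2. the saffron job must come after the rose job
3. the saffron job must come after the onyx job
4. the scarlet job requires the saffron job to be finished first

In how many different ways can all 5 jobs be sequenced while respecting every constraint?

2

The jobs with no prerequisites are the onyx job, the rose job; any of them can be placed first.
Systematically extending each partial ordering one job at a time and counting, there are 2 complete orderings.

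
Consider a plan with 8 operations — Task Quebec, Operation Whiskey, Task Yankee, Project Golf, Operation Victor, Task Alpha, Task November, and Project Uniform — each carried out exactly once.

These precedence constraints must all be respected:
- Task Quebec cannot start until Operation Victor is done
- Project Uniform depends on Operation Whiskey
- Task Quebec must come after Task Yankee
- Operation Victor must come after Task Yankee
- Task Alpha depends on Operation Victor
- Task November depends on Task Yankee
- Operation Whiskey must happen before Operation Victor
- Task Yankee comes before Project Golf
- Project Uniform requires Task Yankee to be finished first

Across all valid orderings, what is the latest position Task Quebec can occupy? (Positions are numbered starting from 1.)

No constraint forces any operation after Task Quebec, so it can be placed last, in position 8.

8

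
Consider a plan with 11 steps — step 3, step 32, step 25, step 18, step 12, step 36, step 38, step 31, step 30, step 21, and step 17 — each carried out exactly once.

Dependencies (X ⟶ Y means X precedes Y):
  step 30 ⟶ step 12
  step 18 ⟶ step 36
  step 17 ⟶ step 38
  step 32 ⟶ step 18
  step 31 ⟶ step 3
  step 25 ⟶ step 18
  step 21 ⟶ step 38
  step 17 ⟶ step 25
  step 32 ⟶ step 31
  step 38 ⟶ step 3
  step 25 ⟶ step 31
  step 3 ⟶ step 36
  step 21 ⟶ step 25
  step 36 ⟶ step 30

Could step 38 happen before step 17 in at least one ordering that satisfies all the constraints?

No

Following step 17 → step 38, step 17 must precede step 38 in every valid ordering.
Hence step 38 can never be scheduled before step 17.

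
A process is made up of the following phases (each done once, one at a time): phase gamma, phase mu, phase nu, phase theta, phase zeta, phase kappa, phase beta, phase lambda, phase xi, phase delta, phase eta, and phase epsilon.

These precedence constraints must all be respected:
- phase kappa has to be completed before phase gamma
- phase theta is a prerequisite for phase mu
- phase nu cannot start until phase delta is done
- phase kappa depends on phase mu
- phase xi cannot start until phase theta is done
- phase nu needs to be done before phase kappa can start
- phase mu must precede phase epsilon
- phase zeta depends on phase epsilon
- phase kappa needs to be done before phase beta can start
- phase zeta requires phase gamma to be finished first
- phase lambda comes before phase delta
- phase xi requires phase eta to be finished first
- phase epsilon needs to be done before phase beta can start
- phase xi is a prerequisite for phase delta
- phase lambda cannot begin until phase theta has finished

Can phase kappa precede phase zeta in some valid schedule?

Yes

Phase kappa is actually forced before phase zeta by the constraints, so certainly some valid ordering has phase kappa first.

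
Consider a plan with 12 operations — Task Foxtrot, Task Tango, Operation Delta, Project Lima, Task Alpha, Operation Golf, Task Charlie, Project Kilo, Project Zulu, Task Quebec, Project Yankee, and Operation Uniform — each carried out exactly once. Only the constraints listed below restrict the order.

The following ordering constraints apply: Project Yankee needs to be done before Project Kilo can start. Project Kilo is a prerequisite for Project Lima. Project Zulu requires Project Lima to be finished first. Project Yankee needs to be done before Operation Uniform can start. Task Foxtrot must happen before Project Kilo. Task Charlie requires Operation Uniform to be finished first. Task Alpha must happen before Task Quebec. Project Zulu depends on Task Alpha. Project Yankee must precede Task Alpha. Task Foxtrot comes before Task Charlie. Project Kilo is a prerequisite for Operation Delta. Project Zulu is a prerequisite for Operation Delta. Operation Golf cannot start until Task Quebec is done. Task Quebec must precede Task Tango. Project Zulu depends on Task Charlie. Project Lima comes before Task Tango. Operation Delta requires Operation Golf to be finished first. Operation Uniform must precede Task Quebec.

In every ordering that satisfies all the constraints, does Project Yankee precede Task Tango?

Tracing the constraints gives a chain: Project Yankee → Operation Uniform → Task Quebec → Task Tango.
So Project Yankee must precede Task Tango in any valid ordering.

Yes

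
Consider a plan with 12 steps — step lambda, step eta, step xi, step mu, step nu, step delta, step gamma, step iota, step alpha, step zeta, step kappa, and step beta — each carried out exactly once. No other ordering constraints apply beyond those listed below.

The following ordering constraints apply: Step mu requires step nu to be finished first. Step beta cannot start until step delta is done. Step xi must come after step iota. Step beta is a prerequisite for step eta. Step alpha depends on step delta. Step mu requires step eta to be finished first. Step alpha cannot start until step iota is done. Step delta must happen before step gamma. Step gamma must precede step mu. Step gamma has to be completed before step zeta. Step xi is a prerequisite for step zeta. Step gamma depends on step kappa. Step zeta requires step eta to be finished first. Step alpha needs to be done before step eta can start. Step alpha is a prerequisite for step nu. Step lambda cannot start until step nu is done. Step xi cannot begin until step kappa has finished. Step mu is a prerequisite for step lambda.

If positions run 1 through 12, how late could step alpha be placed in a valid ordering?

7

The steps that are forced after step alpha, directly or by a chain of constraints, are step lambda, step eta, step mu, step nu, step zeta. That's 5 steps.
With 5 mandatory successors out of 12 steps total, the latest slot for step alpha is 12−5 = 7, and it's reachable by doing all non-successors before step alpha.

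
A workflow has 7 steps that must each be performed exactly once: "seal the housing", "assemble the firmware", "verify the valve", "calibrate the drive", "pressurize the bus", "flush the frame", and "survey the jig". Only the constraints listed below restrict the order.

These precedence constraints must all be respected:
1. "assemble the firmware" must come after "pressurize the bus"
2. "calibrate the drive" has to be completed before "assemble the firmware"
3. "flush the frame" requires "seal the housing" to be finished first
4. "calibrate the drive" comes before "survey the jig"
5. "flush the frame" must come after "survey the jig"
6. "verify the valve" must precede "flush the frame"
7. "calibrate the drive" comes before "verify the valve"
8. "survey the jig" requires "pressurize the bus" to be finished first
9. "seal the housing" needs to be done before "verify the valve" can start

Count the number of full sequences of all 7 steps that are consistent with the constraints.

68

The steps with no prerequisites are "seal the housing", "calibrate the drive", "pressurize the bus"; any of them can be placed first.
Enumerating by repeatedly choosing an available step (one whose prerequisites are all placed) gives 68 distinct complete orderings.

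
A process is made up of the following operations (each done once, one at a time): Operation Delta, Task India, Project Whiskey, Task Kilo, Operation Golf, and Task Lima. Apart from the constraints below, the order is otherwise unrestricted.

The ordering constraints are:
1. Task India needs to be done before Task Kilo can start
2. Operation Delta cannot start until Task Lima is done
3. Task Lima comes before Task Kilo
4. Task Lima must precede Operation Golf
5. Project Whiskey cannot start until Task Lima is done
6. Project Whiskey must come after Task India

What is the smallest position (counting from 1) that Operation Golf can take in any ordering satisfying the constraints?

The only operation forced before Operation Golf (directly or transitively) is Task Lima.
So at minimum 1 operation comes before Operation Golf, putting Operation Golf no earlier than position 2. That position is achievable by scheduling exactly that predecessor first.

2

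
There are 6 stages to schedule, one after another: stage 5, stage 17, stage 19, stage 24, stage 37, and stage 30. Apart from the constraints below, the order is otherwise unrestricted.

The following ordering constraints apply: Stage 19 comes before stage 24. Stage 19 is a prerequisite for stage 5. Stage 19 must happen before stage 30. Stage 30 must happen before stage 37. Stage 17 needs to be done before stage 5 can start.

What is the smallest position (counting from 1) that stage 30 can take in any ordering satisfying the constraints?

2

Working backwards through the constraints from stage 30, its only required predecessor is stage 19.
With 1 mandatory predecessor, the earliest stage 30 can sit is position 1+1 = 2, and placing just that one first achieves it.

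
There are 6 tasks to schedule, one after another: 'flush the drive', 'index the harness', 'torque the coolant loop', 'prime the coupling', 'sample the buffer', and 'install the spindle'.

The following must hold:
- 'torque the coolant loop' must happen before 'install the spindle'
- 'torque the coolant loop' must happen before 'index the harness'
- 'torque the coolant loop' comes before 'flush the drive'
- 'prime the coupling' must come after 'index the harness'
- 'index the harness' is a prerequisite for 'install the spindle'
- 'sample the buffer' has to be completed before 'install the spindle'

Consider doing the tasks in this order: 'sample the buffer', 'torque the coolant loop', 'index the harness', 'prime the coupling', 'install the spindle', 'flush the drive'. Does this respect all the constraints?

Yes

Checking each listed constraint against this order: for instance, 'sample the buffer' is in position 1 and 'install the spindle' in position 5, so that constraint holds — and the remaining constraints check out the same way.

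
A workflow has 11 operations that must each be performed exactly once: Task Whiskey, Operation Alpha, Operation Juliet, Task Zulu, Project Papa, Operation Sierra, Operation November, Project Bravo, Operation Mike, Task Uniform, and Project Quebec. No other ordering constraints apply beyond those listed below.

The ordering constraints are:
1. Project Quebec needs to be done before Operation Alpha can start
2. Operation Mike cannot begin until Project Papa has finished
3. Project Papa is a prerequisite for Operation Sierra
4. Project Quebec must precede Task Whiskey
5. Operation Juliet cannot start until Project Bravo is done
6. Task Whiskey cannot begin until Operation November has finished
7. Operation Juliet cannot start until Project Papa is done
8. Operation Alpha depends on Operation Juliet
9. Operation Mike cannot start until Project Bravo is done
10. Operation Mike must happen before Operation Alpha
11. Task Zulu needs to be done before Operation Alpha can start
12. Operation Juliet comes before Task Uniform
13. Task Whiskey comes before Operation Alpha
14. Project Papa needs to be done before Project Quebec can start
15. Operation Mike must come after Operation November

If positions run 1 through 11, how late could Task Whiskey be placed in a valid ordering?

Following the constraints forward from Task Whiskey, its only required successor is Operation Alpha.
With 1 mandatory successor out of 11 operations total, the latest slot for Task Whiskey is 11−1 = 10, and it's reachable by doing all non-successors before Task Whiskey.

10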